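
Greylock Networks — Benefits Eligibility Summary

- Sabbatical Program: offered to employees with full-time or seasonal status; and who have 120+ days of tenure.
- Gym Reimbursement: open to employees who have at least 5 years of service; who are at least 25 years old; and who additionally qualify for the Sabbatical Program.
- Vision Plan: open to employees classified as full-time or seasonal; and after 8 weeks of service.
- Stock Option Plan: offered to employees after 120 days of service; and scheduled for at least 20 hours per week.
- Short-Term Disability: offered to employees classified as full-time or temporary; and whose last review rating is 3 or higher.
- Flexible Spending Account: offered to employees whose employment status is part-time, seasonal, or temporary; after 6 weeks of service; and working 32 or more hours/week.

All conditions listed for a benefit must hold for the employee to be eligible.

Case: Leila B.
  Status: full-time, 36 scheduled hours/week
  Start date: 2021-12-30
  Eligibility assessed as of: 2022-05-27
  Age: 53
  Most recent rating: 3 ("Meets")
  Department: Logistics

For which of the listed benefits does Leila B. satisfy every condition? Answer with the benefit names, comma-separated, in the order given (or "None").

Sabbatical Program, Vision Plan, Stock Option Plan, Short-Term Disability

Service from 2021-12-30 to 2022-05-27: 148 days.
Sabbatical Program — status full-time ✓; service 148 days ≥ 120 days ✓ → eligible.
Gym Reimbursement — service 148 days < 5 years (≈1825 days) ✗ → not eligible.
Vision Plan — status full-time ✓; service 148 days ≥ 8 weeks (≈56 days) ✓ → eligible.
Stock Option Plan — service 148 days ≥ 120 days ✓; 36 hrs/wk ≥ 20 ✓ → eligible.
Short-Term Disability — status full-time ✓; rating 3 ≥ 3 ✓ → eligible.
Flexible Spending Account — status full-time ✗ (requires part-time, seasonal, or temporary) → not eligible.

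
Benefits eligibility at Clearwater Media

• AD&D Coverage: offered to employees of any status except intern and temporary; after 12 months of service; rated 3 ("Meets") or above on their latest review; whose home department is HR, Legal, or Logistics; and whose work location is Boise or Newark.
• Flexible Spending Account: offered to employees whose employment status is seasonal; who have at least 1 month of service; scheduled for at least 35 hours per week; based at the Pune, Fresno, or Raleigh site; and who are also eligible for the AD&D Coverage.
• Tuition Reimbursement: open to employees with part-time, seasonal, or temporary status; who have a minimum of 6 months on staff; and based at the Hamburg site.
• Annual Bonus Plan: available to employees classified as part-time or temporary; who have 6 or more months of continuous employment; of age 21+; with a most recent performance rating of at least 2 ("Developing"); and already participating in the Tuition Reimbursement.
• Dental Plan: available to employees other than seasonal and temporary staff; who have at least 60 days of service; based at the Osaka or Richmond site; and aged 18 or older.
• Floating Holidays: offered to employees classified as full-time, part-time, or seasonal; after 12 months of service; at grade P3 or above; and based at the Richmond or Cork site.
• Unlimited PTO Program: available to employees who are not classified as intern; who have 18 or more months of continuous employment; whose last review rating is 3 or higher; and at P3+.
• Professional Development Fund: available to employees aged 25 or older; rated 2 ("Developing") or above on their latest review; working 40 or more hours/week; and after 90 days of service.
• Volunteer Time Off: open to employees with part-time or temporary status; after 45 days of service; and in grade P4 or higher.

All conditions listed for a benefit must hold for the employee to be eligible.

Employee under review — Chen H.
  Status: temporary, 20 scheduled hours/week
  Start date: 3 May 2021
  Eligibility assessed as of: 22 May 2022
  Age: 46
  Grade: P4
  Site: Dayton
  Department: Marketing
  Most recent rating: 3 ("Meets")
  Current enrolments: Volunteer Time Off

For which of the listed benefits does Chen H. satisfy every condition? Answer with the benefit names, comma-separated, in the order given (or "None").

Service from 3 May 2021 to 22 May 2022: 384 days.
AD&D Coverage — status temporary ✗ (excluded) → not eligible.
Flexible Spending Account — status temporary ✗ (requires seasonal) → not eligible.
Tuition Reimbursement — status temporary ✓; service 384 days ≥ 6 months (≈180 days) ✓; site Dayton ✗ (not Hamburg) → not eligible.
Annual Bonus Plan — status temporary ✓; service 384 days ≥ 6 months (≈180 days) ✓; age 46 ≥ 21 ✓; rating 3 ≥ 2 ✓; not enrolled in Tuition Reimbursement ✗ → not eligible.
Dental Plan — status temporary ✗ (excluded) → not eligible.
Floating Holidays — status temporary ✗ (requires full-time, part-time, or seasonal) → not eligible.
Unlimited PTO Program — status temporary ✓ (not excluded); service 384 days < 18 months (≈540 days) ✗ → not eligible.
Professional Development Fund — age 46 ≥ 25 ✓; rating 3 ≥ 2 ✓; 20 hrs/wk < 40 ✗ → not eligible.
Volunteer Time Off — status temporary ✓; service 384 days ≥ 45 days ✓; grade P4 ≥ P4 ✓ → eligible.

Volunteer Time Off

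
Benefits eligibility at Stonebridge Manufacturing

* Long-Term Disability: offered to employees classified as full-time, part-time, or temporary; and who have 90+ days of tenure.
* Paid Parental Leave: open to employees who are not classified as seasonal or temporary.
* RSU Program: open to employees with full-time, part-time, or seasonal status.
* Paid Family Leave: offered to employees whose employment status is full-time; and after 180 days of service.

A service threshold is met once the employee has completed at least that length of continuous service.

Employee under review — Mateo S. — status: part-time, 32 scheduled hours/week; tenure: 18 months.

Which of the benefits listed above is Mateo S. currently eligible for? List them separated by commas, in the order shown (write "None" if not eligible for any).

Long-Term Disability — status part-time ✓; service 18 months ≥ 90 days ✓ → eligible.
Paid Parental Leave — status part-time ✓ (not excluded) → eligible.
RSU Program — status part-time ✓ → eligible.
Paid Family Leave — status part-time ✗ (requires full-time) → not eligible.

Long-Term Disability, Paid Parental Leave, RSU Program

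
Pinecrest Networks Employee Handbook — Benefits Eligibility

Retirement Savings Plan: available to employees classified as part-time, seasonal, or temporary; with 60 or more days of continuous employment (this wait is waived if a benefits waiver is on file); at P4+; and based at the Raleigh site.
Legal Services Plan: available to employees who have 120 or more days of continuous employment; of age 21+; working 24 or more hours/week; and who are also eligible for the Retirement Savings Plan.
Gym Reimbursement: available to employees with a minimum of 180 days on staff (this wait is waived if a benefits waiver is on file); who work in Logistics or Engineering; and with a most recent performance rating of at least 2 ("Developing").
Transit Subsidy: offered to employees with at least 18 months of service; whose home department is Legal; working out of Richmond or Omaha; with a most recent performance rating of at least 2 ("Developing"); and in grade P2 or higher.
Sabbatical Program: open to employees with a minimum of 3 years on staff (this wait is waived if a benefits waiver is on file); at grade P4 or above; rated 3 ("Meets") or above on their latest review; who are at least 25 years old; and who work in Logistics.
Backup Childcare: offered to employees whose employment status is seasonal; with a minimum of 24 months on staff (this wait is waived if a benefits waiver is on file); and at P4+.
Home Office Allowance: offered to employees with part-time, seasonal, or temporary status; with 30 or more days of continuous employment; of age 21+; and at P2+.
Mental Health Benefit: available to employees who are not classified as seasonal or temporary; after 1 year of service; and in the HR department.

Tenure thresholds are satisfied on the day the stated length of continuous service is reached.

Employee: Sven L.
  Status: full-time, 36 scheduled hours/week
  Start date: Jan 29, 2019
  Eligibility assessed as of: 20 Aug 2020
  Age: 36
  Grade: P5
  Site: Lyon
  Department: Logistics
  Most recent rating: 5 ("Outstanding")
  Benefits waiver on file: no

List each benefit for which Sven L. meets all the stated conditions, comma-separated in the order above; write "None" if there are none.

Service from Jan 29, 2019 to 20 Aug 2020: 569 days.
Retirement Savings Plan — status full-time ✗ (requires part-time, seasonal, or temporary) → not eligible.
Legal Services Plan — service 569 days ≥ 120 days ✓; age 36 ≥ 21 ✓; 36 hrs/wk ≥ 24 ✓; not eligible for Retirement Savings Plan ✗ → not eligible.
Gym Reimbursement — no waiver, service 569 days ≥ 180 days ✓; dept Logistics ✓; rating 5 ≥ 2 ✓ → eligible.
Transit Subsidy — service 569 days ≥ 18 months (≈540 days) ✓; dept Logistics ✗ → not eligible.
Sabbatical Program — no waiver, service 569 days < 3 years (≈1095 days) ✗ → not eligible.
Backup Childcare — status full-time ✗ (requires seasonal) → not eligible.
Home Office Allowance — status full-time ✗ (requires part-time, seasonal, or temporary) → not eligible.
Mental Health Benefit — status full-time ✓ (not excluded); service 569 days ≥ 1 year (≈365 days) ✓; dept Logistics ✗ → not eligible.

Gym Reimbursement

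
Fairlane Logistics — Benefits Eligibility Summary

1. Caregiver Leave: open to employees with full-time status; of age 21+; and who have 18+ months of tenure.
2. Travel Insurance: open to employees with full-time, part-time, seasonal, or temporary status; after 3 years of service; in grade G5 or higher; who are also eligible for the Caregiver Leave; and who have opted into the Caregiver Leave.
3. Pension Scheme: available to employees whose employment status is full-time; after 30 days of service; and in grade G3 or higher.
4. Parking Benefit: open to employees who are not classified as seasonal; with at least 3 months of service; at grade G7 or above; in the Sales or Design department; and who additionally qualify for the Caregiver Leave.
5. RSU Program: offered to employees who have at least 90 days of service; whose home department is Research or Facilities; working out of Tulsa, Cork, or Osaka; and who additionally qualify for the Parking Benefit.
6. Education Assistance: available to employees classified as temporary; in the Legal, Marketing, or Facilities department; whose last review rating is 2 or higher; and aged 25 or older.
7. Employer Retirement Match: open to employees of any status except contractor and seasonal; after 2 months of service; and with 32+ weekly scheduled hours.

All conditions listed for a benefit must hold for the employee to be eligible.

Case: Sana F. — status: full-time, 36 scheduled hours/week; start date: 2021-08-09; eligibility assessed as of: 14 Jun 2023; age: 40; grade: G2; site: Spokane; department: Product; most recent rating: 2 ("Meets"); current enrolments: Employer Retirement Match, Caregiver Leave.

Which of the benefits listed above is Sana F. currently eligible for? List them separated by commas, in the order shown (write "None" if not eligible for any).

Caregiver Leave, Employer Retirement Match

Service from 2021-08-09 to 14 Jun 2023: 674 days.
Caregiver Leave — status full-time ✓; age 40 ≥ 21 ✓; service 674 days ≥ 18 months (≈540 days) ✓ → eligible.
Travel Insurance — status full-time ✓; service 674 days < 3 years (≈1095 days) ✗ → not eligible.
Pension Scheme — status full-time ✓; service 674 days ≥ 30 days ✓; grade G2 < G3 ✗ → not eligible.
Parking Benefit — status full-time ✓ (not excluded); service 674 days ≥ 3 months (≈90 days) ✓; grade G2 < G7 ✗ → not eligible.
RSU Program — service 674 days ≥ 90 days ✓; dept Product ✗ → not eligible.
Education Assistance — status full-time ✗ (requires temporary) → not eligible.
Employer Retirement Match — status full-time ✓ (not excluded); service 674 days ≥ 2 months (≈60 days) ✓; 36 hrs/wk ≥ 32 ✓ → eligible.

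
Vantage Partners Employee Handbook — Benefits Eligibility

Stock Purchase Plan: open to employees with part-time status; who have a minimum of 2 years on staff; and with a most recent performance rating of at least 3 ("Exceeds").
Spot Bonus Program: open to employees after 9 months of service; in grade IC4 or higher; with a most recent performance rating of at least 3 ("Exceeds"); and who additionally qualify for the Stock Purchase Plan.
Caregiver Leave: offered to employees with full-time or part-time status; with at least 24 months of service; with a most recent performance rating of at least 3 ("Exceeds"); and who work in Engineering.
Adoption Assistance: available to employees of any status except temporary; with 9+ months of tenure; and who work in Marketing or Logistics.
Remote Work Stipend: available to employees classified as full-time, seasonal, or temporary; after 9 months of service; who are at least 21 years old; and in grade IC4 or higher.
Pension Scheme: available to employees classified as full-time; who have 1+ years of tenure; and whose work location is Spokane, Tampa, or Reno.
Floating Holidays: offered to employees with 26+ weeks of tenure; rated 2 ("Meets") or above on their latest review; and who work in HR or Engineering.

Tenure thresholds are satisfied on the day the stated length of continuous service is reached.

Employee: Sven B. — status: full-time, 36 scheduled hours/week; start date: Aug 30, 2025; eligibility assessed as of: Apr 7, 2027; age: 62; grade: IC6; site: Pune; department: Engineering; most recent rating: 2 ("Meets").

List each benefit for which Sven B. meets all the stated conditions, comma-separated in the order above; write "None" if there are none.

Service from Aug 30, 2025 to Apr 7, 2027: 585 days.
Stock Purchase Plan — status full-time ✗ (requires part-time) → not eligible.
Spot Bonus Program — service 585 days ≥ 9 months (≈270 days) ✓; grade IC6 ≥ IC4 ✓; rating 2 < 3 ✗ → not eligible.
Caregiver Leave — status full-time ✓; service 585 days < 24 months (≈720 days) ✗ → not eligible.
Adoption Assistance — status full-time ✓ (not excluded); service 585 days ≥ 9 months (≈270 days) ✓; dept Engineering ✗ → not eligible.
Remote Work Stipend — status full-time ✓; service 585 days ≥ 9 months (≈270 days) ✓; age 62 ≥ 21 ✓; grade IC6 ≥ IC4 ✓ → eligible.
Pension Scheme — status full-time ✓; service 585 days ≥ 1 year (≈365 days) ✓; site Pune ✗ (not Spokane, Tampa, or Reno) → not eligible.
Floating Holidays — service 585 days ≥ 26 weeks (≈182 days) ✓; rating 2 ≥ 2 ✓; dept Engineering ✓ → eligible.

Remote Work Stipend, Floating Holidays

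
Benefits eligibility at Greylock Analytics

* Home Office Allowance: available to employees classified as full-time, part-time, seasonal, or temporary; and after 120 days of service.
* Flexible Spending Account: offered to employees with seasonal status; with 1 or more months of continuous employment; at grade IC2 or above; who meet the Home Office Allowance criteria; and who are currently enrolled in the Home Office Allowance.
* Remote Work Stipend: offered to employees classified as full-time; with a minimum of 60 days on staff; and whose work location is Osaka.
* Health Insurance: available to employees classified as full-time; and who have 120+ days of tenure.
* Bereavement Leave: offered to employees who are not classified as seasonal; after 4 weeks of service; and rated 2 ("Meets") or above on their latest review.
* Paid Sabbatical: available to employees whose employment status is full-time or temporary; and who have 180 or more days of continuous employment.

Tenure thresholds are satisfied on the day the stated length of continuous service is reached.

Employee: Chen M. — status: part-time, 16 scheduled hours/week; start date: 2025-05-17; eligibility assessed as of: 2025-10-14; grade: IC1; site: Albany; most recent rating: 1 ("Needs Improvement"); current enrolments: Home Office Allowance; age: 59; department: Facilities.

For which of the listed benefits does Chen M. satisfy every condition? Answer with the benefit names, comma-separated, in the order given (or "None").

Home Office Allowance

Service from 2025-05-17 to 2025-10-14: 150 days.
Home Office Allowance — status part-time ✓; service 150 days ≥ 120 days ✓ → eligible.
Flexible Spending Account — status part-time ✗ (requires seasonal) → not eligible.
Remote Work Stipend — status part-time ✗ (requires full-time) → not eligible.
Health Insurance — status part-time ✗ (requires full-time) → not eligible.
Bereavement Leave — status part-time ✓ (not excluded); service 150 days ≥ 4 weeks (≈28 days) ✓; rating 1 < 2 ✗ → not eligible.
Paid Sabbatical — status part-time ✗ (requires full-time or temporary) → not eligible.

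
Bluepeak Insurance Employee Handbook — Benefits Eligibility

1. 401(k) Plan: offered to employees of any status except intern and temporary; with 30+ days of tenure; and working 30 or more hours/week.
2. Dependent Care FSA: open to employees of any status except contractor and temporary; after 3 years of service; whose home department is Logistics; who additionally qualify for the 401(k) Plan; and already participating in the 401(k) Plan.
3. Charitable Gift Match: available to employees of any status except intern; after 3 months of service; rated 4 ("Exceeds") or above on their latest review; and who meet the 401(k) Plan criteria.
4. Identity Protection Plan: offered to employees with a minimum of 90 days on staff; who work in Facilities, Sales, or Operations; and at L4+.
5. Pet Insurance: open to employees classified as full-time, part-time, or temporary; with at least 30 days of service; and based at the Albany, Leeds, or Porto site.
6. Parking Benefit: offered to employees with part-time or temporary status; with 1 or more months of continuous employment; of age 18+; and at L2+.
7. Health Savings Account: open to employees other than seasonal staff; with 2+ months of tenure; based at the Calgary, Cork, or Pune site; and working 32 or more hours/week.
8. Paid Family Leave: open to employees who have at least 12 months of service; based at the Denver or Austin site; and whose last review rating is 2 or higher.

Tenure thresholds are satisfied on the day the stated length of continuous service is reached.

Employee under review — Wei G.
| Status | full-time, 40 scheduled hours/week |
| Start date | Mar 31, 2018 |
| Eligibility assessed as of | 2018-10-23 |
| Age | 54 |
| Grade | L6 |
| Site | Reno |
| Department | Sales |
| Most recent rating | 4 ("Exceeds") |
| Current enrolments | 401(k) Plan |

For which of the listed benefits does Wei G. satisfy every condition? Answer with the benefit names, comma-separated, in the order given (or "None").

401(k) Plan, Charitable Gift Match, Identity Protection Plan

Service from Mar 31, 2018 to 2018-10-23: 206 days.
401(k) Plan — status full-time ✓ (not excluded); service 206 days ≥ 30 days ✓; 40 hrs/wk ≥ 30 ✓ → eligible.
Dependent Care FSA — status full-time ✓ (not excluded); service 206 days < 3 years (≈1095 days) ✗ → not eligible.
Charitable Gift Match — status full-time ✓ (not excluded); service 206 days ≥ 3 months (≈90 days) ✓; rating 4 ≥ 4 ✓; eligible for 401(k) Plan ✓ → eligible.
Identity Protection Plan — service 206 days ≥ 90 days ✓; dept Sales ✓; grade L6 ≥ L4 ✓ → eligible.
Pet Insurance — status full-time ✓; service 206 days ≥ 30 days ✓; site Reno ✗ (not Albany, Leeds, or Porto) → not eligible.
Parking Benefit — status full-time ✗ (requires part-time or temporary) → not eligible.
Health Savings Account — status full-time ✓ (not excluded); service 206 days ≥ 2 months (≈60 days) ✓; site Reno ✗ (not Calgary, Cork, or Pune) → not eligible.
Paid Family Leave — service 206 days < 12 months (≈360 days) ✗ → not eligible.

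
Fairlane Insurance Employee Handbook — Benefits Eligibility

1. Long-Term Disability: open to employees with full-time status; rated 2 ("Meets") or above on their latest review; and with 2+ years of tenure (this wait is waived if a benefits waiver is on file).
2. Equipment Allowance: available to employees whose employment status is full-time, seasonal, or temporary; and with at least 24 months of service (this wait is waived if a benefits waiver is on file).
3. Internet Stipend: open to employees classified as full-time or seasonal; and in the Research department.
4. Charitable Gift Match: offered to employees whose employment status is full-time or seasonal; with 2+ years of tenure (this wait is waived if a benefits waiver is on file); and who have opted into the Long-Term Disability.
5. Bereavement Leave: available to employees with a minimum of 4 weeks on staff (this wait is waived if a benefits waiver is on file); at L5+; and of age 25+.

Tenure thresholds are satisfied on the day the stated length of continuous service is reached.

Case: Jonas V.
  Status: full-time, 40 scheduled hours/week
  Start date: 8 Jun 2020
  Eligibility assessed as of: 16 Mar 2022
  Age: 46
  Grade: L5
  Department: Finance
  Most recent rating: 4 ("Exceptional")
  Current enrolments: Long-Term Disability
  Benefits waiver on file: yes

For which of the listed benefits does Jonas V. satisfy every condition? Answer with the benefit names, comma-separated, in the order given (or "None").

Long-Term Disability, Equipment Allowance, Charitable Gift Match, Bereavement Leave

Service from 8 Jun 2020 to 16 Mar 2022: 646 days.
Long-Term Disability — status full-time ✓; rating 4 ≥ 2 ✓; benefits waiver on file ✓ → eligible.
Equipment Allowance — status full-time ✓; benefits waiver on file ✓ → eligible.
Internet Stipend — status full-time ✓; dept Finance ✗ → not eligible.
Charitable Gift Match — status full-time ✓; benefits waiver on file ✓; enrolled in Long-Term Disability ✓ → eligible.
Bereavement Leave — benefits waiver on file ✓; grade L5 ≥ L5 ✓; age 46 ≥ 25 ✓ → eligible.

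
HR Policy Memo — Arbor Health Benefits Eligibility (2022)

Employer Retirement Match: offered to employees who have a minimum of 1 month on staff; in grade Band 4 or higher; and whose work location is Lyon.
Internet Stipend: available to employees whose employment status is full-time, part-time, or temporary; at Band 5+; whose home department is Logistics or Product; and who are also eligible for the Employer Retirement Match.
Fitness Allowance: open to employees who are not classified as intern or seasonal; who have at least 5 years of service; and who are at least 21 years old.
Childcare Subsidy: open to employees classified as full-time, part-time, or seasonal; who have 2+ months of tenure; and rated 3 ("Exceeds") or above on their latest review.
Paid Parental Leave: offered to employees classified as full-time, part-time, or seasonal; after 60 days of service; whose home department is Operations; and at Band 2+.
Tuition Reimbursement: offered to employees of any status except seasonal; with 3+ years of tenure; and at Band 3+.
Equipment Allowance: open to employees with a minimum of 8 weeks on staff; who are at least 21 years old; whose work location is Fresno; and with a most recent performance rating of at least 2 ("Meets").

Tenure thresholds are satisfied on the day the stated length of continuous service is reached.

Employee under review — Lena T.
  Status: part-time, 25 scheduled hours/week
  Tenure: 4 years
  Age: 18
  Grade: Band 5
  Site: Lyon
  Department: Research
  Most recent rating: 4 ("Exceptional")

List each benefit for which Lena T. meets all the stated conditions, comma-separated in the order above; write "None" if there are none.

Employer Retirement Match — service 4 years ≥ 1 month (≈30 days) ✓; grade Band 5 ≥ Band 4 ✓; site Lyon ✓ → eligible.
Internet Stipend — status part-time ✓; grade Band 5 ≥ Band 5 ✓; dept Research ✗ → not eligible.
Fitness Allowance — status part-time ✓ (not excluded); service 4 years < 5 years ✗ → not eligible.
Childcare Subsidy — status part-time ✓; service 4 years ≥ 2 months (≈60 days) ✓; rating 4 ≥ 3 ✓ → eligible.
Paid Parental Leave — status part-time ✓; service 4 years ≥ 60 days ✓; dept Research ✗ → not eligible.
Tuition Reimbursement — status part-time ✓ (not excluded); service 4 years ≥ 3 years ✓; grade Band 5 ≥ Band 3 ✓ → eligible.
Equipment Allowance — service 4 years ≥ 8 weeks (≈56 days) ✓; age 18 < 21 ✗ → not eligible.

Employer Retirement Match, Childcare Subsidy, Tuition Reimbursement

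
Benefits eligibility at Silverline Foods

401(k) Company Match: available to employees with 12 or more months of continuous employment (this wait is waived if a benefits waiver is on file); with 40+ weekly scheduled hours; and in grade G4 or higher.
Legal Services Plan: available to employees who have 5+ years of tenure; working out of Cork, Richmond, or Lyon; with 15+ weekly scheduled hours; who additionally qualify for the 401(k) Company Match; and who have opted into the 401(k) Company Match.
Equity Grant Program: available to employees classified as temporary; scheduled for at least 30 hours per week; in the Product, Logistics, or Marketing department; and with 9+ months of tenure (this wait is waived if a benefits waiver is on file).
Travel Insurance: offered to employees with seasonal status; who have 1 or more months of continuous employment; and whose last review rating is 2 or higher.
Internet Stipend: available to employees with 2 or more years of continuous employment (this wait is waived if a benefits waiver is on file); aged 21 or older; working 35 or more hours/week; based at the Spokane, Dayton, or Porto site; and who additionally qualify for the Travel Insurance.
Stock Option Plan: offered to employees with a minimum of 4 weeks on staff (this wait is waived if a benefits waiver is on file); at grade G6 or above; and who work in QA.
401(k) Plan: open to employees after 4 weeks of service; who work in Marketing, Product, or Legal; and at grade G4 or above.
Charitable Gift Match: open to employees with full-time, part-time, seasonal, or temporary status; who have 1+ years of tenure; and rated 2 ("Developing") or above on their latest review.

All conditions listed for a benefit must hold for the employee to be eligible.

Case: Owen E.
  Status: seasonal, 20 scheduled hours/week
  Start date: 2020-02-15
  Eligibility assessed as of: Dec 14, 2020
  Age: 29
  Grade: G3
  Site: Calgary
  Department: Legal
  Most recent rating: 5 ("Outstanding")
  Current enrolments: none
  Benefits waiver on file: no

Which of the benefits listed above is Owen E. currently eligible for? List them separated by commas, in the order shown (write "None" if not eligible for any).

Travel Insurance

Service from 2020-02-15 to Dec 14, 2020: 303 days.
401(k) Company Match — no waiver, service 303 days < 12 months (≈360 days) ✗ → not eligible.
Legal Services Plan — service 303 days < 5 years (≈1825 days) ✗ → not eligible.
Equity Grant Program — status seasonal ✗ (requires temporary) → not eligible.
Travel Insurance — status seasonal ✓; service 303 days ≥ 1 month (≈30 days) ✓; rating 5 ≥ 2 ✓ → eligible.
Internet Stipend — no waiver, service 303 days < 2 years (≈730 days) ✗ → not eligible.
Stock Option Plan — no waiver, service 303 days ≥ 4 weeks (≈28 days) ✓; grade G3 < G6 ✗ → not eligible.
401(k) Plan — service 303 days ≥ 4 weeks (≈28 days) ✓; dept Legal ✓; grade G3 < G4 ✗ → not eligible.
Charitable Gift Match — status seasonal ✓; service 303 days < 1 year (≈365 days) ✗ → not eligible.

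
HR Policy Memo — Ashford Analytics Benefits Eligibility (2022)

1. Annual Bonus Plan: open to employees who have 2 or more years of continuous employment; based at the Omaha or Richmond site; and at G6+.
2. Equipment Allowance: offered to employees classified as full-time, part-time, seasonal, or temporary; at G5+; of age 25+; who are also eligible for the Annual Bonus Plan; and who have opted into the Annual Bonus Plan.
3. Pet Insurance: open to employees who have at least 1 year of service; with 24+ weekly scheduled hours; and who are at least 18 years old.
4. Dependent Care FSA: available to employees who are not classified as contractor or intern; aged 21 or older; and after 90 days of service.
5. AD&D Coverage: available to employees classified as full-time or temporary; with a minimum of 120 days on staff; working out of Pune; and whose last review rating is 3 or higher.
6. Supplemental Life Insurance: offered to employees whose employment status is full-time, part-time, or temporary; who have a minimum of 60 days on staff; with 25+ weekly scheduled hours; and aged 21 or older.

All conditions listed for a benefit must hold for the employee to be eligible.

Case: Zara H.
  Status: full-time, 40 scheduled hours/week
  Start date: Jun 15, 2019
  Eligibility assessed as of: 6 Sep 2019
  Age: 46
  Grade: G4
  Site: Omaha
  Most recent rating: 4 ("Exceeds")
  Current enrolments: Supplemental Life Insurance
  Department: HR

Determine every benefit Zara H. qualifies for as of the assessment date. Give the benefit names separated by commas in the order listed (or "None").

Supplemental Life Insurance

Service from Jun 15, 2019 to 6 Sep 2019: 83 days.
Annual Bonus Plan — service 83 days < 2 years (≈730 days) ✗ → not eligible.
Equipment Allowance — status full-time ✓; grade G4 < G5 ✗ → not eligible.
Pet Insurance — service 83 days < 1 year (≈365 days) ✗ → not eligible.
Dependent Care FSA — status full-time ✓ (not excluded); age 46 ≥ 21 ✓; service 83 days < 90 days ✗ → not eligible.
AD&D Coverage — status full-time ✓; service 83 days < 120 days ✗ → not eligible.
Supplemental Life Insurance — status full-time ✓; service 83 days ≥ 60 days ✓; 40 hrs/wk ≥ 25 ✓; age 46 ≥ 21 ✓ → eligible.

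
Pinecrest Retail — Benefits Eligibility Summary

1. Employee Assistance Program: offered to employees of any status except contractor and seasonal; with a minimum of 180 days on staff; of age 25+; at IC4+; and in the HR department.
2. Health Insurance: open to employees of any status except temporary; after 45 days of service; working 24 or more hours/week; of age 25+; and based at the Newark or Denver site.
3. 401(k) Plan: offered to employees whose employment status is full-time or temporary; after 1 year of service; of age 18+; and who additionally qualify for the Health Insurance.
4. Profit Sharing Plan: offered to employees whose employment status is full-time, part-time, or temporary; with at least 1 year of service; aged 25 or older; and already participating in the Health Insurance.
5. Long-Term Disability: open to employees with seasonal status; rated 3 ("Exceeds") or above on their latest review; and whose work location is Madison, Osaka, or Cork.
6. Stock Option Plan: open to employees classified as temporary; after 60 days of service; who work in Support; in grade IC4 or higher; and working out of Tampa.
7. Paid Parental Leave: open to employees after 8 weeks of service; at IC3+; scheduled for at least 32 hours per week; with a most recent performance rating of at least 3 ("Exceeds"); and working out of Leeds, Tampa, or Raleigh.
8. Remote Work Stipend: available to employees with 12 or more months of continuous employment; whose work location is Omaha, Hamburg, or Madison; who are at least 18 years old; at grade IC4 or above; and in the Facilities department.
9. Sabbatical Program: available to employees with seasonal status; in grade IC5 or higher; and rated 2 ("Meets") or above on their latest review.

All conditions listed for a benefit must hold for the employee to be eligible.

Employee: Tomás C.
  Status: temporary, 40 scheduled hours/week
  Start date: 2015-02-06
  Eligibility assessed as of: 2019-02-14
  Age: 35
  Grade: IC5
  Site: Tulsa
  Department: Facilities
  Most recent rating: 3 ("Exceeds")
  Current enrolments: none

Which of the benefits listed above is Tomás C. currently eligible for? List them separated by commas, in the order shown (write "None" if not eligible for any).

Service from 2015-02-06 to 2019-02-14: 1469 days.
Employee Assistance Program — status temporary ✓ (not excluded); service 1469 days ≥ 180 days ✓; age 35 ≥ 25 ✓; grade IC5 ≥ IC4 ✓; dept Facilities ✗ → not eligible.
Health Insurance — status temporary ✗ (excluded) → not eligible.
401(k) Plan — status temporary ✓; service 1469 days ≥ 1 year (≈365 days) ✓; age 35 ≥ 18 ✓; not eligible for Health Insurance ✗ → not eligible.
Profit Sharing Plan — status temporary ✓; service 1469 days ≥ 1 year (≈365 days) ✓; age 35 ≥ 25 ✓; not enrolled in Health Insurance ✗ → not eligible.
Long-Term Disability — status temporary ✗ (requires seasonal) → not eligible.
Stock Option Plan — status temporary ✓; service 1469 days ≥ 60 days ✓; dept Facilities ✗ → not eligible.
Paid Parental Leave — service 1469 days ≥ 8 weeks (≈56 days) ✓; grade IC5 ≥ IC3 ✓; 40 hrs/wk ≥ 32 ✓; rating 3 ≥ 3 ✓; site Tulsa ✗ (not Leeds, Tampa, or Raleigh) → not eligible.
Remote Work Stipend — service 1469 days ≥ 12 months (≈360 days) ✓; site Tulsa ✗ (not Omaha, Hamburg, or Madison) → not eligible.
Sabbatical Program — status temporary ✗ (requires seasonal) → not eligible.

None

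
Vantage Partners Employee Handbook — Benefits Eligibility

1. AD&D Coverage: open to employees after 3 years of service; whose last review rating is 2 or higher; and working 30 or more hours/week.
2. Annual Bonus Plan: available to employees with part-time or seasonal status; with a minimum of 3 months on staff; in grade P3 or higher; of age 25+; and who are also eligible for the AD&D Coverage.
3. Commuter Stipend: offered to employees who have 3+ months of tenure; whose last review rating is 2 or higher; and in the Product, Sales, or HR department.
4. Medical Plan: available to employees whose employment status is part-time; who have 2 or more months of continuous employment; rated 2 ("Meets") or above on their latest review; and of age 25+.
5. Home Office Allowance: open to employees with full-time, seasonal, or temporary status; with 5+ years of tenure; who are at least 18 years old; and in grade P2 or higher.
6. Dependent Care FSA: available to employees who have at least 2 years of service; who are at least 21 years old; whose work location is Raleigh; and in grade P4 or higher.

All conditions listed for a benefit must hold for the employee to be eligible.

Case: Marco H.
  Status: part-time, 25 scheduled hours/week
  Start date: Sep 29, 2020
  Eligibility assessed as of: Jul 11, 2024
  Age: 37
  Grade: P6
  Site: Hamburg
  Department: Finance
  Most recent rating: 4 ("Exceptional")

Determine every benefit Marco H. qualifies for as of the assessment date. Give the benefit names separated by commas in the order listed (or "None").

Service from Sep 29, 2020 to Jul 11, 2024: 1381 days.
AD&D Coverage — service 1381 days ≥ 3 years (≈1095 days) ✓; rating 4 ≥ 2 ✓; 25 hrs/wk < 30 ✗ → not eligible.
Annual Bonus Plan — status part-time ✓; service 1381 days ≥ 3 months (≈90 days) ✓; grade P6 ≥ P3 ✓; age 37 ≥ 25 ✓; not eligible for AD&D Coverage ✗ → not eligible.
Commuter Stipend — service 1381 days ≥ 3 months (≈90 days) ✓; rating 4 ≥ 2 ✓; dept Finance ✗ → not eligible.
Medical Plan — status part-time ✓; service 1381 days ≥ 2 months (≈60 days) ✓; rating 4 ≥ 2 ✓; age 37 ≥ 25 ✓ → eligible.
Home Office Allowance — status part-time ✗ (requires full-time, seasonal, or temporary) → not eligible.
Dependent Care FSA — service 1381 days ≥ 2 years (≈730 days) ✓; age 37 ≥ 21 ✓; site Hamburg ✗ (not Raleigh) → not eligible.

Medical Plan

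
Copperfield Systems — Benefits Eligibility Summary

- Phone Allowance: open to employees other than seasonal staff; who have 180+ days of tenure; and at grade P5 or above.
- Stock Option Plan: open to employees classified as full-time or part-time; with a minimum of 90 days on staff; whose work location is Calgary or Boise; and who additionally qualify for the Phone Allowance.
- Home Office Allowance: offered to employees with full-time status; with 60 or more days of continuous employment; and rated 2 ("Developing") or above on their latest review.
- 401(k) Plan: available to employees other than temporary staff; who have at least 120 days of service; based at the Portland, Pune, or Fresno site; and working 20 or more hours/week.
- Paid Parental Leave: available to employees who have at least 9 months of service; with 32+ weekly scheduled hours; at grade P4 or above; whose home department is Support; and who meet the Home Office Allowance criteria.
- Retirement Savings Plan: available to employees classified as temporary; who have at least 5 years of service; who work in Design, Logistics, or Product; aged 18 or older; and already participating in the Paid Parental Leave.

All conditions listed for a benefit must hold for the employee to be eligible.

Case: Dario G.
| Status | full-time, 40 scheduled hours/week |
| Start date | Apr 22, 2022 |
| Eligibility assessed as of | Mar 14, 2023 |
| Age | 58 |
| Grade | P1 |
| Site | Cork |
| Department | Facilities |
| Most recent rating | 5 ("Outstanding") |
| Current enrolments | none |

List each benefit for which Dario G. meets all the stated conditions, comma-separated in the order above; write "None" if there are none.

Service from Apr 22, 2022 to Mar 14, 2023: 326 days.
Phone Allowance — status full-time ✓ (not excluded); service 326 days ≥ 180 days ✓; grade P1 < P5 ✗ → not eligible.
Stock Option Plan — status full-time ✓; service 326 days ≥ 90 days ✓; site Cork ✗ (not Calgary or Boise) → not eligible.
Home Office Allowance — status full-time ✓; service 326 days ≥ 60 days ✓; rating 5 ≥ 2 ✓ → eligible.
401(k) Plan — status full-time ✓ (not excluded); service 326 days ≥ 120 days ✓; site Cork ✗ (not Portland, Pune, or Fresno) → not eligible.
Paid Parental Leave — service 326 days ≥ 9 months (≈270 days) ✓; 40 hrs/wk ≥ 32 ✓; grade P1 < P4 ✗ → not eligible.
Retirement Savings Plan — status full-time ✗ (requires temporary) → not eligible.

Home Office Allowance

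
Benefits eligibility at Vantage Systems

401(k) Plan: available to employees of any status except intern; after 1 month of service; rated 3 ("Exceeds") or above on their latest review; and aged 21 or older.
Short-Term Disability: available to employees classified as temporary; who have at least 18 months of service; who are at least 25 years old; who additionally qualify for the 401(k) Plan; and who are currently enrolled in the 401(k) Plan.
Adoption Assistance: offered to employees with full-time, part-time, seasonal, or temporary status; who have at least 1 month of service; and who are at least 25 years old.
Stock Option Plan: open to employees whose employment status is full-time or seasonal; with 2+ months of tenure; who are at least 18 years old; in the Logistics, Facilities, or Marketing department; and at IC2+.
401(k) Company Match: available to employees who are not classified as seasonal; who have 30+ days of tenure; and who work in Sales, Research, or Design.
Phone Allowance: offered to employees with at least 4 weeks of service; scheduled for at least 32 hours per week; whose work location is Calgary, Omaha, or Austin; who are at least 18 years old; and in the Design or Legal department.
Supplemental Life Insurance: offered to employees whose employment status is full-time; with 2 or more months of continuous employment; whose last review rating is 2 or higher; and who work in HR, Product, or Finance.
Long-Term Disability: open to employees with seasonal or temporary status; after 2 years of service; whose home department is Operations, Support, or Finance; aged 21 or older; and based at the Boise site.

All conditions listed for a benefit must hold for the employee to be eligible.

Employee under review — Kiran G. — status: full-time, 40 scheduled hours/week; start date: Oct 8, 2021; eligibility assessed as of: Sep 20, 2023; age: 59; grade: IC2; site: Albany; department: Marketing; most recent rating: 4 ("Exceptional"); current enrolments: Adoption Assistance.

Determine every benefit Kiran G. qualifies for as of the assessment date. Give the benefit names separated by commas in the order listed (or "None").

401(k) Plan, Adoption Assistance, Stock Option Plan

Service from Oct 8, 2021 to Sep 20, 2023: 712 days.
401(k) Plan — status full-time ✓ (not excluded); service 712 days ≥ 1 month (≈30 days) ✓; rating 4 ≥ 3 ✓; age 59 ≥ 21 ✓ → eligible.
Short-Term Disability — status full-time ✗ (requires temporary) → not eligible.
Adoption Assistance — status full-time ✓; service 712 days ≥ 1 month (≈30 days) ✓; age 59 ≥ 25 ✓ → eligible.
Stock Option Plan — status full-time ✓; service 712 days ≥ 2 months (≈60 days) ✓; age 59 ≥ 18 ✓; dept Marketing ✓; grade IC2 ≥ IC2 ✓ → eligible.
401(k) Company Match — status full-time ✓ (not excluded); service 712 days ≥ 30 days ✓; dept Marketing ✗ → not eligible.
Phone Allowance — service 712 days ≥ 4 weeks (≈28 days) ✓; 40 hrs/wk ≥ 32 ✓; site Albany ✗ (not Calgary, Omaha, or Austin) → not eligible.
Supplemental Life Insurance — status full-time ✓; service 712 days ≥ 2 months (≈60 days) ✓; rating 4 ≥ 2 ✓; dept Marketing ✗ → not eligible.
Long-Term Disability — status full-time ✗ (requires seasonal or temporary) → not eligible.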